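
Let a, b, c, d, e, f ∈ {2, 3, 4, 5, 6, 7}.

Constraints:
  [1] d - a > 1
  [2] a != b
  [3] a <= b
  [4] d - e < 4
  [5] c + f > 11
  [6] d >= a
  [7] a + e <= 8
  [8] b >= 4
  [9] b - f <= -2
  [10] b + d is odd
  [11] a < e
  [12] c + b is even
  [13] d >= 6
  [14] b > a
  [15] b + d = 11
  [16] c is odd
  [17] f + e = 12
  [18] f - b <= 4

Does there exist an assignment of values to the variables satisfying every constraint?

Try a = 2, b = 5, c = 7, d = 6, e = 5, f = 7.
Check constraint 1: d - a = 4; constraint 4: d - e = 1; constraint 5: c + f = 14. The remaining constraints are straightforward to verify.

Satisfiable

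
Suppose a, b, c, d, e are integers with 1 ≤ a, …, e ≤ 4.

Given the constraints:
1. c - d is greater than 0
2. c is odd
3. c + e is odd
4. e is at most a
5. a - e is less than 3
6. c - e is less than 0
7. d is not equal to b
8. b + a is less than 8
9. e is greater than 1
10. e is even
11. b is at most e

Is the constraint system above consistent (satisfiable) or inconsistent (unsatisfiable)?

The assignment a = 4, b = 3, c = 3, d = 2, e = 4 works:
  constraint 1 holds since c - d = 1.
  constraint 5 holds since a - e = 0.
The rest check out directly.

Satisfiable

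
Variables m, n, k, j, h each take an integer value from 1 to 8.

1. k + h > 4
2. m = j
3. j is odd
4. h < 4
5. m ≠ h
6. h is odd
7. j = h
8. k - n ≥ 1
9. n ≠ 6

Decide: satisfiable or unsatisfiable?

Unsatisfiable

From constraints 2 and 7, m = j = h, so m = h. But constraint 5 says m ≠ h. Contradiction.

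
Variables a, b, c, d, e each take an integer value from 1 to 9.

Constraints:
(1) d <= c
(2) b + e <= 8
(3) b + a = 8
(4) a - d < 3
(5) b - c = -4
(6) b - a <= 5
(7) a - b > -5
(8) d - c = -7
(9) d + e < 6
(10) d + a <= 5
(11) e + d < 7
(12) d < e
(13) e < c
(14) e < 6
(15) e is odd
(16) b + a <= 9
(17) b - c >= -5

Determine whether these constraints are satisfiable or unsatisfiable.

Try a = 3, b = 5, c = 9, d = 2, e = 3.
Check constraint 2: b + e = 8; constraint 3: b + a = 8; constraint 4: a - d = 1. The remaining constraints are straightforward to verify.

Satisfiable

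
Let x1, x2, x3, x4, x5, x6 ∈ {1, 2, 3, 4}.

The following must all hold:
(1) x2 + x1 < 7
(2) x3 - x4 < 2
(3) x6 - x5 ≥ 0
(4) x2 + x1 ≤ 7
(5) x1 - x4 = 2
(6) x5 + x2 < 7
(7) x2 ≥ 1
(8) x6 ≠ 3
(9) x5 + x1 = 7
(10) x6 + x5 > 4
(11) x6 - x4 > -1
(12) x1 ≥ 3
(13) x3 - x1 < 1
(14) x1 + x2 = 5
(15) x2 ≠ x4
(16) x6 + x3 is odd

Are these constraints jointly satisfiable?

Satisfiable

One satisfying assignment is x1 = 4, x2 = 1, x3 = 3, x4 = 2, x5 = 3, x6 = 4.
For the less obvious constraints — constraint 1: x2 + x1 = 5; constraint 2: x3 - x4 = 1 — and the others hold by inspection.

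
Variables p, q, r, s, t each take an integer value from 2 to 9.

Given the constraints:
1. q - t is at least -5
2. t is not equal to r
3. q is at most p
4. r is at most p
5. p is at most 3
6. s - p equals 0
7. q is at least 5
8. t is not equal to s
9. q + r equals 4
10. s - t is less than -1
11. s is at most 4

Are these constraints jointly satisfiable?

From constraints 3 and 7: p ≥ q and q ≥ 5, so p ≥ 5. From constraint 5: p ≤ 3. But 3 < 5, so no value of p works.

Unsatisfiable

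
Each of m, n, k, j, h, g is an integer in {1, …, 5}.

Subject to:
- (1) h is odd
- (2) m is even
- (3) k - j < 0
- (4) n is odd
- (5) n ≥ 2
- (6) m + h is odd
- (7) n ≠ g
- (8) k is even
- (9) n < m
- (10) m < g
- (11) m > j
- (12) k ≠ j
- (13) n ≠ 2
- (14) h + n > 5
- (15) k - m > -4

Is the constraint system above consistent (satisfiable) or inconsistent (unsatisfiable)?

Satisfiable

The assignment m = 4, n = 3, k = 2, j = 3, h = 3, g = 5 works:
  constraint 3 holds since k - j = -1.
  constraint 14 holds since h + n = 6.
  constraint 15 holds since k - m = -2.
The rest check out directly.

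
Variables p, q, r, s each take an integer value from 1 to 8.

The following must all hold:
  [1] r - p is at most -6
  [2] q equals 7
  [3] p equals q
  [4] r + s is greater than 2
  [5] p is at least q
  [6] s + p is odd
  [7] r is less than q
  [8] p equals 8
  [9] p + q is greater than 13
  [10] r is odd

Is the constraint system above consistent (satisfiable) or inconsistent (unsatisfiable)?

Unsatisfiable

Constraint 8 fixes p = 8 and constraint 2 fixes q = 7, but constraint 3 requires p = q. Since 8 ≠ 7, contradiction.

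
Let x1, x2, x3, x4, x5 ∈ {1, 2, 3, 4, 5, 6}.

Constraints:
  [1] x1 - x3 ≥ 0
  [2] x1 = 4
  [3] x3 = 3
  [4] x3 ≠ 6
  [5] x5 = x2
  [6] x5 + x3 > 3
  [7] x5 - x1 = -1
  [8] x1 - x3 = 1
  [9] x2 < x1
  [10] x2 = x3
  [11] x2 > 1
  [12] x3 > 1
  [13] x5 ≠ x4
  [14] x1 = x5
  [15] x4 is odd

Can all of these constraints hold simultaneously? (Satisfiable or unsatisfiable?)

Unsatisfiable

Constraint 2 fixes x1 = 4 and constraint 3 fixes x3 = 3. Constraints 5, 10, and 14 give x1 = x5 = x2 = x3, so x1 = x3. But 4 ≠ 3 — contradiction.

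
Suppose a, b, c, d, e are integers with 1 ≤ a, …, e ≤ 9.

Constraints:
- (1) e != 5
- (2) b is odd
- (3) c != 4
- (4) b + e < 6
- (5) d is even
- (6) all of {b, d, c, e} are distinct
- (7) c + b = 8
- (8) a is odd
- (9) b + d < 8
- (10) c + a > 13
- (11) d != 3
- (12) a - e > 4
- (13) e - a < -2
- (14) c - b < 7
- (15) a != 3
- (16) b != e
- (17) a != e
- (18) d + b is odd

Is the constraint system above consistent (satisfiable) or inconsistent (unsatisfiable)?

One satisfying assignment is a = 7, b = 1, c = 7, d = 4, e = 2.
For the less obvious constraints — constraint 4: b + e = 3; constraint 7: c + b = 8 — and the others hold by inspection.

Satisfiable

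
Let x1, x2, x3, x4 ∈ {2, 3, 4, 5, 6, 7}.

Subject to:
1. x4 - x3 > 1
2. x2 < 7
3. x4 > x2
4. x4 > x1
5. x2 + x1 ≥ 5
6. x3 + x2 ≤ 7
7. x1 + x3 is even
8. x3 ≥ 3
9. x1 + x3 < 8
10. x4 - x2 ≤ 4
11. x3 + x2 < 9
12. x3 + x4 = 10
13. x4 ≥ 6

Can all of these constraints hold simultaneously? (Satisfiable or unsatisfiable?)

The assignment x1 = 3, x2 = 4, x3 = 3, x4 = 7 works:
  constraint 1 holds since x4 - x3 = 4.
  constraint 5 holds since x2 + x1 = 7.
  constraint 6 holds since x3 + x2 = 7.
The rest check out directly.

Satisfiable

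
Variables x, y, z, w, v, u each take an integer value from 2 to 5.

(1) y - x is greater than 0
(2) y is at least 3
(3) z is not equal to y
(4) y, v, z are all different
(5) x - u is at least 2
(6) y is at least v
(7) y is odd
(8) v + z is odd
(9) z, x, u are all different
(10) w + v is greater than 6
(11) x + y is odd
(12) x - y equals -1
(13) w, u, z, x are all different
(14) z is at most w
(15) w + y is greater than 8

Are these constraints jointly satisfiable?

Satisfiable

Try x = 4, y = 5, z = 3, w = 5, v = 2, u = 2.
Check constraint 1: y - x = 1; constraint 5: x - u = 2. The remaining constraints are straightforward to verify.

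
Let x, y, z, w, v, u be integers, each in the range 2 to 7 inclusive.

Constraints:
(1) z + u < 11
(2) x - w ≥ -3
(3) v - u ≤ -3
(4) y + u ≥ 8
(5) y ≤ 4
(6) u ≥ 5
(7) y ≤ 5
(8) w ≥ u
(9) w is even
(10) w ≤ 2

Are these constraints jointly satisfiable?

Unsatisfiable

From constraint 6: u ≥ 5. From constraints 8 and 10: u ≤ w and w ≤ 2, so u ≤ 2. But 2 < 5, so no value of u works.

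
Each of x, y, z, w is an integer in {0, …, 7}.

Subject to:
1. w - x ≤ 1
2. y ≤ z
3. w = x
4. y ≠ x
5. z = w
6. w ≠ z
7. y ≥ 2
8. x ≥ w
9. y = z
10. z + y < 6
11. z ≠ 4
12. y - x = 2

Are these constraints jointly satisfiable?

Unsatisfiable

From constraints 3, 5, and 9, y = z = w = x, so y = x. But constraint 4 says y ≠ x. Contradiction.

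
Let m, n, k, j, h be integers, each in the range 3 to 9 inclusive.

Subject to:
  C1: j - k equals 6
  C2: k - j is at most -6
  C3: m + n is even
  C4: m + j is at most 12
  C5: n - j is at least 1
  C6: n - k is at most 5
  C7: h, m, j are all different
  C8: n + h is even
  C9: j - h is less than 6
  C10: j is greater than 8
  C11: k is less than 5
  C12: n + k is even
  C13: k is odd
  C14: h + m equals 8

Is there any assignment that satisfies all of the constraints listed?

Constraints 2, 5, and 6 give k − n ≥ -5, n − j ≥ 1, j − k ≥ 6.
Adding all 3 inequalities: the left sides telescope to 0, and the right sides sum to (-5) + 1 + 6 = 2. So 0 ≥ 2, which is false.

Unsatisfiable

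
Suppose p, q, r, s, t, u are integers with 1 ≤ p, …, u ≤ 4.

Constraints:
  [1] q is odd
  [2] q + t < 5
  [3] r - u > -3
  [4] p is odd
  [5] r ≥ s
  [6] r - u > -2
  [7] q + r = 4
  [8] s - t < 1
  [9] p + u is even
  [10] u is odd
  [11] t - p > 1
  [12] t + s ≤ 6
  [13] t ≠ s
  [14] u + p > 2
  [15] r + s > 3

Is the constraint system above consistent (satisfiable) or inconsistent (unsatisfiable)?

Try p = 1, q = 1, r = 3, s = 1, t = 3, u = 3.
Check constraint 2: q + t = 4; constraint 3: r - u = 0. The remaining constraints are straightforward to verify.

Satisfiable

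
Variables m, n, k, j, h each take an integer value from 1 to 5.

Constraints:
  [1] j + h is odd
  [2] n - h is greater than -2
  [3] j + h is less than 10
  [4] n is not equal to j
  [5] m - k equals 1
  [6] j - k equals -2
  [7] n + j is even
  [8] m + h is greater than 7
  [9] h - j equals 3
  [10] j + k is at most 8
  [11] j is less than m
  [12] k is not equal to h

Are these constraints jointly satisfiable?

Satisfiable

The assignment m = 5, n = 4, k = 4, j = 2, h = 5 works:
  constraint 2 holds since n - h = -1.
  constraint 3 holds since j + h = 7.
  constraint 5 holds since m - k = 1.
The rest check out directly.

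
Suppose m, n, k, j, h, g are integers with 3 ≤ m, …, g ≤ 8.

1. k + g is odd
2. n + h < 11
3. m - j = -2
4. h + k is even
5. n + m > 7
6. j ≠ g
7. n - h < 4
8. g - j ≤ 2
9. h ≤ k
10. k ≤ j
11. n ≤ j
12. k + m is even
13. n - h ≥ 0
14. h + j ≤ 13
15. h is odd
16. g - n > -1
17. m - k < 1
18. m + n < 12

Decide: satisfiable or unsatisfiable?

Satisfiable

One satisfying assignment is m = 5, n = 5, k = 7, j = 7, h = 3, g = 6.
For the less obvious constraints — constraint 2: n + h = 8; constraint 3: m - j = -2 — and the others hold by inspection.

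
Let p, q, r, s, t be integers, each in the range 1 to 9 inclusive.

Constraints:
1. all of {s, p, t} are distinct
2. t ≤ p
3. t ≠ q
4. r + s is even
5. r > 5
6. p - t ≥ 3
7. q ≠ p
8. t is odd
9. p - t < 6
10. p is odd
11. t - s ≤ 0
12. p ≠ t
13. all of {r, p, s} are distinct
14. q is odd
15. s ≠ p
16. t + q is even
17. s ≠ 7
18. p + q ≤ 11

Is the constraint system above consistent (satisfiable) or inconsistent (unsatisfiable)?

Take p = 9, q = 1, r = 8, s = 6, t = 5. Then constraint 6: p - t = 4; constraint 9: p - t = 4, and every other listed constraint is also met.

Satisfiable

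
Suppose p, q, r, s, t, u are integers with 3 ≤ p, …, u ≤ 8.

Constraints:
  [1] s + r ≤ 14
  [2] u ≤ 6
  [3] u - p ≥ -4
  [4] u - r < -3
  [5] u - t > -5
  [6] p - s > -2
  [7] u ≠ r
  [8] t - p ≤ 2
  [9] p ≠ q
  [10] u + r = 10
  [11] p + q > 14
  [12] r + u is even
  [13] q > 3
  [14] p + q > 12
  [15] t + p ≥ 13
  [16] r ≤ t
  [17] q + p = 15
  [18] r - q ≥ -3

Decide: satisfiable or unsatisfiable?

Satisfiable

Setting (p, q, r, s, t, u) = (7, 8, 7, 7, 7, 3) satisfies everything: constraint 1: s + r = 14; constraint 3: u - p = -4; constraint 4: u - r = -4, and the others follow.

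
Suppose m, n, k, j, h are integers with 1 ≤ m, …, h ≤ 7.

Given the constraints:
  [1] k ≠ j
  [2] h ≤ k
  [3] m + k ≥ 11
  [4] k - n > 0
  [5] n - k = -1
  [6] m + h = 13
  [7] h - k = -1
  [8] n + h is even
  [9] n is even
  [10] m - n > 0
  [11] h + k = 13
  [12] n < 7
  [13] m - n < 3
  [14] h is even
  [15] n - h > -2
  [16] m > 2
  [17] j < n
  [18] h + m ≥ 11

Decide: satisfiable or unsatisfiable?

Satisfiable

Try m = 7, n = 6, k = 7, j = 2, h = 6.
Check constraint 3: m + k = 14; constraint 4: k - n = 1; constraint 5: n - k = -1. The remaining constraints are straightforward to verify.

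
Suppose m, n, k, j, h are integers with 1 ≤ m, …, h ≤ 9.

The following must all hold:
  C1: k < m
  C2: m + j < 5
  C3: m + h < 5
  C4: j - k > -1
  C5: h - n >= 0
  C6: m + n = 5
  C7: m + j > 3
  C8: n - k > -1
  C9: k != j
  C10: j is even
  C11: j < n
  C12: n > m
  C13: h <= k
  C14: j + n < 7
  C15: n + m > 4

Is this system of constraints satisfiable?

Unsatisfiable

Constraints 1, 5, 12, and 13 give h ≤ k, k < m, m < n, n ≤ h. Chaining: h ≤ k < m < n ≤ h, which forces h < h — impossible.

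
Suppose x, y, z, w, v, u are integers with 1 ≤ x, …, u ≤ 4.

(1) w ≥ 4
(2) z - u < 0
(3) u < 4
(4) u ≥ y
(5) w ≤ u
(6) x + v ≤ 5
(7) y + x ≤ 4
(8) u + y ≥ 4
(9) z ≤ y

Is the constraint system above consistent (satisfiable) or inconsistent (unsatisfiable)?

From constraints 1 and 5: u ≥ w and w ≥ 4, so u ≥ 4. From constraint 3: u ≤ 3. But 3 < 4, so no value of u works.

Unsatisfiable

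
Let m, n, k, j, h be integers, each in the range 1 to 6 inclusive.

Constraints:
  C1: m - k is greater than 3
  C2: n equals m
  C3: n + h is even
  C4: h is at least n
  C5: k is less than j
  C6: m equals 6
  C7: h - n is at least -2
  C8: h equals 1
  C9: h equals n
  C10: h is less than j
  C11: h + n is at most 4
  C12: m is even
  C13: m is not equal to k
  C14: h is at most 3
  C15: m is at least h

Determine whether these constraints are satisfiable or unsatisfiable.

Unsatisfiable

Constraint 8 fixes h = 1 and constraint 6 fixes m = 6. Constraints 2 and 9 give h = n = m, so h = m. But 1 ≠ 6 — contradiction.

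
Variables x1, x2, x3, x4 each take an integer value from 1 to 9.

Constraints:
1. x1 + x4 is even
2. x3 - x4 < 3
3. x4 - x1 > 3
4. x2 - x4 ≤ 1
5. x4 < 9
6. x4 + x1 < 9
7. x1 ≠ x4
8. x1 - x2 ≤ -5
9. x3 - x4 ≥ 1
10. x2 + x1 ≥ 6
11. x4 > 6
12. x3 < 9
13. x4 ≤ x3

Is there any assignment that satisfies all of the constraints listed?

Satisfiable

Setting (x1, x2, x3, x4) = (1, 7, 8, 7) satisfies everything: constraint 2: x3 - x4 = 1; constraint 3: x4 - x1 = 6; constraint 4: x2 - x4 = 0, and the others follow.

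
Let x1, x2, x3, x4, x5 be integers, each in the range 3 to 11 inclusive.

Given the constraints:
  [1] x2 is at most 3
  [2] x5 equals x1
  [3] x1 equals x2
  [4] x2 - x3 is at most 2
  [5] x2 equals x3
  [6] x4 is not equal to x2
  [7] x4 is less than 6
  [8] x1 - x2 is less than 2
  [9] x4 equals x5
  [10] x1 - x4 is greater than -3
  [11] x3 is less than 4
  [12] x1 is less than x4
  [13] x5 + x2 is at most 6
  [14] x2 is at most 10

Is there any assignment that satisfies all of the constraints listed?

Unsatisfiable

From constraints 2, 3, and 9, x4 = x5 = x1 = x2, so x4 = x2. But constraint 6 says x4 ≠ x2. Contradiction.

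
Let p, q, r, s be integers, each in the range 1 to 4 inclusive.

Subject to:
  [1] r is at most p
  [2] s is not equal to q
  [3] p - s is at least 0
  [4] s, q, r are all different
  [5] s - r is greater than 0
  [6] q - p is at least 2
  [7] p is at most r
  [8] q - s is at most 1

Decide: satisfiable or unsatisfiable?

Unsatisfiable

Constraints 3, 6, and 8 give q − p ≥ 2, p − s ≥ 0, s − q ≥ -1.
Adding all 3 inequalities: the left sides telescope to 0, and the right sides sum to 2 + 0 + (-1) = 1. So 0 ≥ 1, which is false.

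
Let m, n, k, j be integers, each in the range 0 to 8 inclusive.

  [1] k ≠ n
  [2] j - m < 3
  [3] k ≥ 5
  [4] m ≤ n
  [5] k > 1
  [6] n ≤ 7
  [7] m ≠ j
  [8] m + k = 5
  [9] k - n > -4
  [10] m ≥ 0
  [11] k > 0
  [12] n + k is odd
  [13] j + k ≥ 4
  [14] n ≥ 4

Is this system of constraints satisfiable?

The assignment m = 0, n = 6, k = 5, j = 1 works:
  constraint 2 holds since j - m = 1.
  constraint 8 holds since m + k = 5.
  constraint 9 holds since k - n = -1.
The rest check out directly.

Satisfiable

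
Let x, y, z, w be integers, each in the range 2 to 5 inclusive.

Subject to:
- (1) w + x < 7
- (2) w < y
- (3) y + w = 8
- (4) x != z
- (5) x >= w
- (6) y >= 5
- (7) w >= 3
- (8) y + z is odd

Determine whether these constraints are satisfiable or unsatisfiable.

The assignment x = 3, y = 5, z = 2, w = 3 works:
  constraint 1 holds since w + x = 6.
  constraint 3 holds since y + w = 8.
The rest check out directly.

Satisfiable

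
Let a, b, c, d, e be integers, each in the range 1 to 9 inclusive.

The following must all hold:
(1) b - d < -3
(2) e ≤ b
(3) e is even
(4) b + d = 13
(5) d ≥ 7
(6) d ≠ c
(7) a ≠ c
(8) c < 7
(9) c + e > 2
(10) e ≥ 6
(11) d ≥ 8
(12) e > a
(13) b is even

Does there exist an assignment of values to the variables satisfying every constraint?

From constraints 2 and 10: b ≥ e ≥ 6. From constraint 11: d ≥ 8. Hence b + d ≥ 14. But constraint 4 requires b + d = 13, and 13 < 14. Contradiction.

Unsatisfiable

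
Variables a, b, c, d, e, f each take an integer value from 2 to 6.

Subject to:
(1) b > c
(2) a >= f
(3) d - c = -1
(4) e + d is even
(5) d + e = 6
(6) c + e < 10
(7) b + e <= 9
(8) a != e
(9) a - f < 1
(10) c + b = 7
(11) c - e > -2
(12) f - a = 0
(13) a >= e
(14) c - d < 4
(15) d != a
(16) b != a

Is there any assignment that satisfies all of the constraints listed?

Try a = 6, b = 4, c = 3, d = 2, e = 4, f = 6.
Check constraint 3: d - c = -1; constraint 5: d + e = 6; constraint 6: c + e = 7. The remaining constraints are straightforward to verify.

Satisfiable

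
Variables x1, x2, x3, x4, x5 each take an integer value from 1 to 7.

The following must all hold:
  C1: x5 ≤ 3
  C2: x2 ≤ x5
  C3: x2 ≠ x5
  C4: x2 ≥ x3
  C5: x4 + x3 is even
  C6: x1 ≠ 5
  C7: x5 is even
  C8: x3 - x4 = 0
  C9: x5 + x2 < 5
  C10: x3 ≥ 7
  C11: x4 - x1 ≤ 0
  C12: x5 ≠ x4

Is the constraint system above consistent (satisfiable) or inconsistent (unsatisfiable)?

Unsatisfiable

From constraints 4 and 10: x2 ≥ x3 and x3 ≥ 7, so x2 ≥ 7. From constraints 1 and 2: x2 ≤ x5 and x5 ≤ 3, so x2 ≤ 3. But 3 < 7, so no value of x2 works.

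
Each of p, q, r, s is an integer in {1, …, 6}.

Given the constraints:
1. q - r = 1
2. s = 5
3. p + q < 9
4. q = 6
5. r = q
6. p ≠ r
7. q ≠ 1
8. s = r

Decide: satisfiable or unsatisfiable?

Constraint 2 fixes s = 5 and constraint 4 fixes q = 6. Constraints 5 and 8 give s = r = q, so s = q. But 5 ≠ 6 — contradiction.

Unsatisfiable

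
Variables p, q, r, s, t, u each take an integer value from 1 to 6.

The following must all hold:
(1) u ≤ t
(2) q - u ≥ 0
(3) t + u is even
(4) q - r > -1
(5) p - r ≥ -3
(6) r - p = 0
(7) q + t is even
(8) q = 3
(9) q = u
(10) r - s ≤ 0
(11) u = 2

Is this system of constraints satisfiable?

Unsatisfiable

Constraint 8 fixes q = 3 and constraint 11 fixes u = 2, but constraint 9 requires q = u. Since 3 ≠ 2, contradiction.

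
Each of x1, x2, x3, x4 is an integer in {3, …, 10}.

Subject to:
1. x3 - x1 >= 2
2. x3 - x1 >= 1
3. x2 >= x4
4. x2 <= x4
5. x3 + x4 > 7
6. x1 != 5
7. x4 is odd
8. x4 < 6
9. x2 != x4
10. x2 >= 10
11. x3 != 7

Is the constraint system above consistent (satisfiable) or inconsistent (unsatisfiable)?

Unsatisfiable

From constraints 4 and 10: x4 ≥ x2 and x2 ≥ 10, so x4 ≥ 10. From constraint 8: x4 ≤ 5. But 5 < 10, so no value of x4 works.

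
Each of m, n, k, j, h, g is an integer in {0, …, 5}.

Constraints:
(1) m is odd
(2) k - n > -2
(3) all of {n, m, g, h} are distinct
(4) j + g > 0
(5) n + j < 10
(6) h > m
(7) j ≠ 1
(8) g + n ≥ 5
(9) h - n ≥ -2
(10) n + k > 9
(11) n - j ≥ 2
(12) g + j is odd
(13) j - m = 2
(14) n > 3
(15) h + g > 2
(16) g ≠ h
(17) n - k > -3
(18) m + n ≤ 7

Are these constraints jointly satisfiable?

The assignment m = 1, n = 5, k = 5, j = 3, h = 3, g = 0 works:
  constraint 2 holds since k - n = 0.
  constraint 4 holds since j + g = 3.
  constraint 5 holds since n + j = 8.
The rest check out directly.

Satisfiable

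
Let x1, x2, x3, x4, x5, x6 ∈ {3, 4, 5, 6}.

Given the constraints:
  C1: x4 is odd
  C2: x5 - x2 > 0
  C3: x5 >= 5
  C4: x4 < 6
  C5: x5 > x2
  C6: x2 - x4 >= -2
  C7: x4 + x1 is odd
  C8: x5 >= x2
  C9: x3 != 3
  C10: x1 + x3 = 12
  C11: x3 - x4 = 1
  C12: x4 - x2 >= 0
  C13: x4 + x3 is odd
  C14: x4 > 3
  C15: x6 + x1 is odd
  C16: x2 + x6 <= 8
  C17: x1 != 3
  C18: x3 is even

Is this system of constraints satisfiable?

Satisfiable

Take x1 = 6, x2 = 5, x3 = 6, x4 = 5, x5 = 6, x6 = 3. Then constraint 2: x5 - x2 = 1; constraint 6: x2 - x4 = 0; constraint 10: x1 + x3 = 12, and every other listed constraint is also met.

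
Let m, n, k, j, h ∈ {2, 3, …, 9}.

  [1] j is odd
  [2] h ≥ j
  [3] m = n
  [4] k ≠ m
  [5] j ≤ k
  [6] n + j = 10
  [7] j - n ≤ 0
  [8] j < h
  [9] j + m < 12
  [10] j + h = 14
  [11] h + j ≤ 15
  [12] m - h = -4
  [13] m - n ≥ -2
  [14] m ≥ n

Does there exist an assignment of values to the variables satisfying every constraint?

Take m = 5, n = 5, k = 9, j = 5, h = 9. Then constraint 6: n + j = 10; constraint 7: j - n = 0; constraint 9: j + m = 10, and every other listed constraint is also met.

Satisfiable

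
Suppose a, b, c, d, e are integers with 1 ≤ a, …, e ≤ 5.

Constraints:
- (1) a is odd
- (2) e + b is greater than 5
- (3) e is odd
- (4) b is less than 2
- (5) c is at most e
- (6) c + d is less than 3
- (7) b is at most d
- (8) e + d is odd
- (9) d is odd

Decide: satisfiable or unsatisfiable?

Constraint 3 makes e odd and constraint 9 makes d odd, so e + d must be even. Constraint 8 says e + d is odd — contradiction.

Unsatisfiable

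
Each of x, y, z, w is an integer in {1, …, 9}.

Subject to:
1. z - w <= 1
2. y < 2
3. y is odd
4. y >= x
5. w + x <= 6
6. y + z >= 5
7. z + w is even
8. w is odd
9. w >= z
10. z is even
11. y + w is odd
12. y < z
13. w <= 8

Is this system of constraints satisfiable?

Constraint 10 makes z even and constraint 8 makes w odd, so z + w must be odd. Constraint 7 says z + w is even — contradiction.

Unsatisfiable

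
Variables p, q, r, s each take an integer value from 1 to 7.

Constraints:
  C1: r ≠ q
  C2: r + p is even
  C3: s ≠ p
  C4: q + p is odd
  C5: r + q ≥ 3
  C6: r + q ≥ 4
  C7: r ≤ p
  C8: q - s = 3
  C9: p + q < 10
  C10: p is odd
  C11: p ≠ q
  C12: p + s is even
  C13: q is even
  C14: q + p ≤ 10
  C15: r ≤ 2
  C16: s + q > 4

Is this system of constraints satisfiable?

Satisfiable

One satisfying assignment is p = 5, q = 4, r = 1, s = 1.
For the less obvious constraints — constraint 5: r + q = 5; constraint 6: r + q = 5 — and the others hold by inspection.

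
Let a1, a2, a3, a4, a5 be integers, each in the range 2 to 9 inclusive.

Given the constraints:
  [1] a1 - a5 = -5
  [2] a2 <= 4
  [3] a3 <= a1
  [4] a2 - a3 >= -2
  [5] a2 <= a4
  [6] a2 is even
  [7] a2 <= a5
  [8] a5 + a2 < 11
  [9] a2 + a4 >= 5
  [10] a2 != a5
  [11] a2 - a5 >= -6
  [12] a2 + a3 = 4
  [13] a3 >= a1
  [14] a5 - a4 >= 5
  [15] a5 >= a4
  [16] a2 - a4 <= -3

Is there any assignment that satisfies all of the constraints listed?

Unsatisfiable

Constraints 11, 14, and 16 give a4 − a2 ≥ 3, a2 − a5 ≥ -6, a5 − a4 ≥ 5.
Adding all 3 inequalities: the left sides telescope to 0, and the right sides sum to 3 + (-6) + 5 = 2. So 0 ≥ 2, which is false.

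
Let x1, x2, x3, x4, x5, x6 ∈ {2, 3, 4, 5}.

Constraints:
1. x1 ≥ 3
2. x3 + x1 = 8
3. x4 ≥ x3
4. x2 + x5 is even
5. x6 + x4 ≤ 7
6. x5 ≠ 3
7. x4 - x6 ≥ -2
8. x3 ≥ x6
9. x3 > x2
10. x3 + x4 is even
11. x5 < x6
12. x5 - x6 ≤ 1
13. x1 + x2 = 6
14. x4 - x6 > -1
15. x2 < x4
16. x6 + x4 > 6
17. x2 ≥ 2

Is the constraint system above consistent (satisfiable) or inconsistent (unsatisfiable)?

Satisfiable

The assignment x1 = 4, x2 = 2, x3 = 4, x4 = 4, x5 = 2, x6 = 3 works:
  constraint 2 holds since x3 + x1 = 8.
  constraint 5 holds since x6 + x4 = 7.
The rest check out directly.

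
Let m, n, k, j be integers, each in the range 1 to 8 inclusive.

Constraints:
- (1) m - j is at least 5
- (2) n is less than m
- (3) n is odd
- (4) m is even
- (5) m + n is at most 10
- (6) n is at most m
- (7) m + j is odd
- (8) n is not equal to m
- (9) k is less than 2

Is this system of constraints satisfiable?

Satisfiable

Try m = 6, n = 3, k = 1, j = 1.
Check constraint 1: m - j = 5; constraint 5: m + n = 9. The remaining constraints are straightforward to verify.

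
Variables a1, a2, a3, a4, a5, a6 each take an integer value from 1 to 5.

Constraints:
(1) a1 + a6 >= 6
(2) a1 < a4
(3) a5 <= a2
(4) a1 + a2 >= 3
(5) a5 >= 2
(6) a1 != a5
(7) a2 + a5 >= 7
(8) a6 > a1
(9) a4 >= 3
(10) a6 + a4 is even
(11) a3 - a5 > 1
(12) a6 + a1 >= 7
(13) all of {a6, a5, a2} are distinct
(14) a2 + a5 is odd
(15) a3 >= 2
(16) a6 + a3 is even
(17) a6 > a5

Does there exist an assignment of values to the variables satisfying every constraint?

Satisfiable

Setting (a1, a2, a3, a4, a5, a6) = (2, 4, 5, 5, 3, 5) satisfies everything: constraint 1: a1 + a6 = 7; constraint 4: a1 + a2 = 6, and the others follow.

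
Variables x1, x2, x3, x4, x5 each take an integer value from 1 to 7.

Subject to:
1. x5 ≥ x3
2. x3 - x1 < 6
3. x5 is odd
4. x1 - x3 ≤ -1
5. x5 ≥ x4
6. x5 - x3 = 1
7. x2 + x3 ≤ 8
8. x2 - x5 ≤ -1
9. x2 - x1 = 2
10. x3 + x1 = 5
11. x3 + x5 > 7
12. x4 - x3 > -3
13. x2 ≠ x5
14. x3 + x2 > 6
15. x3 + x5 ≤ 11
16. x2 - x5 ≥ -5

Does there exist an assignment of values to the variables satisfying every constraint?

Try x1 = 1, x2 = 3, x3 = 4, x4 = 4, x5 = 5.
Check constraint 2: x3 - x1 = 3; constraint 4: x1 - x3 = -3; constraint 6: x5 - x3 = 1. The remaining constraints are straightforward to verify.

Satisfiable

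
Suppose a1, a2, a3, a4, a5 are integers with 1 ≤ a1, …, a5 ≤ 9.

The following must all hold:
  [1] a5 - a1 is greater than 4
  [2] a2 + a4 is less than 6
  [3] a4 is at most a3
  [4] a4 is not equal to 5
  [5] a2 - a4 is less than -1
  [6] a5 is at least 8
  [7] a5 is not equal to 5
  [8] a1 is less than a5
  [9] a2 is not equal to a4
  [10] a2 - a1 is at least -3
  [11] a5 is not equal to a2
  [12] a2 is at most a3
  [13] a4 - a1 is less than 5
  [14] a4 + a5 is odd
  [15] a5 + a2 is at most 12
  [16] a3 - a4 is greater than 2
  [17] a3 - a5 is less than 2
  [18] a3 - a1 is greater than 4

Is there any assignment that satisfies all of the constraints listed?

Satisfiable

The assignment a1 = 1, a2 = 1, a3 = 8, a4 = 3, a5 = 8 works:
  constraint 1 holds since a5 - a1 = 7.
  constraint 2 holds since a2 + a4 = 4.
  constraint 5 holds since a2 - a4 = -2.
The rest check out directly.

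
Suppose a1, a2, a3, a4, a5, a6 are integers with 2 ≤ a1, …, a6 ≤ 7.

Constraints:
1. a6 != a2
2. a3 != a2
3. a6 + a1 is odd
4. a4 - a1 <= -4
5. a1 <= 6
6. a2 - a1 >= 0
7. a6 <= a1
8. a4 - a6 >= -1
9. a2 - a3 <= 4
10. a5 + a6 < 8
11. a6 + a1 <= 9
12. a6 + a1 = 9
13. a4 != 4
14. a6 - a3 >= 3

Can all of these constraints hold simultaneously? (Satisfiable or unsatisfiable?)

Constraints 4, 6, 8, 9, and 14 give a6 − a3 ≥ 3, a3 − a2 ≥ -4, a2 − a1 ≥ 0, a1 − a4 ≥ 4, a4 − a6 ≥ -1.
Adding all 5 inequalities: the left sides telescope to 0, and the right sides sum to 3 + (-4) + 0 + 4 + (-1) = 2. So 0 ≥ 2, which is false.

Unsatisfiable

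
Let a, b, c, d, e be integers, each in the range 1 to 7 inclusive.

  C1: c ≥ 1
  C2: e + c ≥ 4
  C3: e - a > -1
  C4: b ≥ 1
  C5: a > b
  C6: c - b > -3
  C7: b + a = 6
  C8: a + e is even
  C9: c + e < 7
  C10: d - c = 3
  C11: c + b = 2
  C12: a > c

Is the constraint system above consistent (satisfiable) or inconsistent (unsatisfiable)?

Take a = 5, b = 1, c = 1, d = 4, e = 5. Then constraint 2: e + c = 6; constraint 3: e - a = 0, and every other listed constraint is also met.

Satisfiable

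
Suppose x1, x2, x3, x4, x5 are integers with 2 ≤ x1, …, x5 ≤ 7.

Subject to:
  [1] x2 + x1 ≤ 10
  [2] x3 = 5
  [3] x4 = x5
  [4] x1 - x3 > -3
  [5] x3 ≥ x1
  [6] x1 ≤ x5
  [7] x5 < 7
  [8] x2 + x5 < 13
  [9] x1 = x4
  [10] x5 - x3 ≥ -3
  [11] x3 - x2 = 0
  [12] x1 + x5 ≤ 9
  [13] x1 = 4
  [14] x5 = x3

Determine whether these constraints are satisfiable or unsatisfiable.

Unsatisfiable

Constraint 13 fixes x1 = 4 and constraint 2 fixes x3 = 5. Constraints 3, 9, and 14 give x1 = x4 = x5 = x3, so x1 = x3. But 4 ≠ 5 — contradiction.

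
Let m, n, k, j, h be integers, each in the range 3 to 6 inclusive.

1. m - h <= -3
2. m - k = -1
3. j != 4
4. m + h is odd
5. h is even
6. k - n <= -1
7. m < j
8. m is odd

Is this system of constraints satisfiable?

Take m = 3, n = 6, k = 4, j = 5, h = 6. Then constraint 1: m - h = -3; constraint 2: m - k = -1, and every other listed constraint is also met.

Satisfiable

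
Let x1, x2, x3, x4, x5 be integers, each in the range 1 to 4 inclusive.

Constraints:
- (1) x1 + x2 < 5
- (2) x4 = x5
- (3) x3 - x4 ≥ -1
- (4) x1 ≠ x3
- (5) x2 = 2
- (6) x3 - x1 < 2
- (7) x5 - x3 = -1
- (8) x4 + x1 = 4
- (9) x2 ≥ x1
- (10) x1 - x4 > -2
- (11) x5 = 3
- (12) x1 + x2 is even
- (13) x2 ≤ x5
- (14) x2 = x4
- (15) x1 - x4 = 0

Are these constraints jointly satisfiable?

Constraint 5 fixes x2 = 2 and constraint 11 fixes x5 = 3. Constraints 2 and 14 give x2 = x4 = x5, so x2 = x5. But 2 ≠ 3 — contradiction.

Unsatisfiable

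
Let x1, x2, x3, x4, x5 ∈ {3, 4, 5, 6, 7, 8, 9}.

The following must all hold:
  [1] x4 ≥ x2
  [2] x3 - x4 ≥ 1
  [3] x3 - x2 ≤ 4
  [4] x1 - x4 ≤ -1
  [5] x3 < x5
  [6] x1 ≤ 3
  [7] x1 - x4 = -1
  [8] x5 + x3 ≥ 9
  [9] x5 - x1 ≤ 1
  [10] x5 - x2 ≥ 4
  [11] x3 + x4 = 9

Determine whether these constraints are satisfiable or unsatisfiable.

Unsatisfiable

Constraints 2, 3, 4, 9, and 10 give x4 − x1 ≥ 1, x1 − x5 ≥ -1, x5 − x2 ≥ 4, x2 − x3 ≥ -4, x3 − x4 ≥ 1.
Adding all 5 inequalities: the left sides telescope to 0, and the right sides sum to 1 + (-1) + 4 + (-4) + 1 = 1. So 0 ≥ 1, which is false.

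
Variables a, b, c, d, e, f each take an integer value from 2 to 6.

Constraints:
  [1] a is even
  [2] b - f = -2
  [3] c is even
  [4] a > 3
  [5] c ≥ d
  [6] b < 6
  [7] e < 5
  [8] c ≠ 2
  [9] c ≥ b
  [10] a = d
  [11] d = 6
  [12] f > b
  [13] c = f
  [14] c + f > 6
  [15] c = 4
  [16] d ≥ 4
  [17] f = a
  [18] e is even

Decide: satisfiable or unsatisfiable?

Unsatisfiable

Constraint 15 fixes c = 4 and constraint 11 fixes d = 6. Constraints 10, 13, and 17 give c = f = a = d, so c = d. But 4 ≠ 6 — contradiction.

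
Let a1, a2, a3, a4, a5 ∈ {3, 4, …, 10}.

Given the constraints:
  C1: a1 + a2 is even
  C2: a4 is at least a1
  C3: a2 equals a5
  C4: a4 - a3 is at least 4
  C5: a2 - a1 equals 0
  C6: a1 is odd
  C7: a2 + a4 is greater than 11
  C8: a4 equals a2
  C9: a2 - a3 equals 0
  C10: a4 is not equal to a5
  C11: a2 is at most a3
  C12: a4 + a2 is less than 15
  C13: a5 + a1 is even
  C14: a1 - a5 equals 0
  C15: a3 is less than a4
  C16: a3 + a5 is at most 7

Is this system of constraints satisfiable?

From constraints 3 and 8, a4 = a2 = a5, so a4 = a5. But constraint 10 says a4 ≠ a5. Contradiction.

Unsatisfiable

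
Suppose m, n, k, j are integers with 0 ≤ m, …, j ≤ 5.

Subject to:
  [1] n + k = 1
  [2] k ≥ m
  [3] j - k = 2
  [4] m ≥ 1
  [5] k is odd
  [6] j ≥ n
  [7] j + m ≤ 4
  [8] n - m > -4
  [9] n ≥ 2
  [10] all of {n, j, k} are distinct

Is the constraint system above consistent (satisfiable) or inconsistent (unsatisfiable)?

Unsatisfiable

From constraint 9: n ≥ 2. From constraints 2 and 4: k ≥ m ≥ 1. Hence n + k ≥ 3. But constraint 1 requires n + k = 1, and 1 < 3. Contradiction.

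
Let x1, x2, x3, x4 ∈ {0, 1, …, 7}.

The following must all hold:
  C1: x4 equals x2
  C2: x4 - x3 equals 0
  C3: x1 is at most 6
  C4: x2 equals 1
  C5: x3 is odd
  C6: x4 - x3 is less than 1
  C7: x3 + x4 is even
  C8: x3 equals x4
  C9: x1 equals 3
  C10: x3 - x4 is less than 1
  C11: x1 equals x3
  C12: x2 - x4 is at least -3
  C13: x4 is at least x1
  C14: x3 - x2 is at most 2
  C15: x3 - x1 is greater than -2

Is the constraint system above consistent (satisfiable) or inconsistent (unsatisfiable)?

Constraint 9 fixes x1 = 3 and constraint 4 fixes x2 = 1. Constraints 1, 8, and 11 give x1 = x3 = x4 = x2, so x1 = x2. But 3 ≠ 1 — contradiction.

Unsatisfiable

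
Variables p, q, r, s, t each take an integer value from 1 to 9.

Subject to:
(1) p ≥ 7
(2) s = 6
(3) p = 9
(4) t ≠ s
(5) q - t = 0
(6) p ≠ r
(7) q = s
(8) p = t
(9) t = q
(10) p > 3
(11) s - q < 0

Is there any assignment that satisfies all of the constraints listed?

Unsatisfiable

Constraint 3 fixes p = 9 and constraint 2 fixes s = 6. Constraints 7, 8, and 9 give p = t = q = s, so p = s. But 9 ≠ 6 — contradiction.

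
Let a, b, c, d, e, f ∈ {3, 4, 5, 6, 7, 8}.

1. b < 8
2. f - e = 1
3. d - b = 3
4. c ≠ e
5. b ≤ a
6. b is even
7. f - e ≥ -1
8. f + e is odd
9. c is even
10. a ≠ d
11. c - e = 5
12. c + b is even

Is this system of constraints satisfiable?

One satisfying assignment is a = 8, b = 4, c = 8, d = 7, e = 3, f = 4.
For the less obvious constraints — constraint 2: f - e = 1; constraint 3: d - b = 3; constraint 7: f - e = 1 — and the others hold by inspection.

Satisfiable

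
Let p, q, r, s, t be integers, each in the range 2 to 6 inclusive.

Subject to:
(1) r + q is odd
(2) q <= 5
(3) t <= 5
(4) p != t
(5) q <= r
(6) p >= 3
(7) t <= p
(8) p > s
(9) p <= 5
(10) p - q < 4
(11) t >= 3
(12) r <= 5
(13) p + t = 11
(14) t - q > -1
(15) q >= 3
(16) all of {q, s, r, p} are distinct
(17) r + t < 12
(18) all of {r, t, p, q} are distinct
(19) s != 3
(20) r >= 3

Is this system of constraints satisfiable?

Unsatisfiable

Constraints 2, 3, 6, 9, 11, 12, 15, and 20 confine each of r, t, p, q to the 3 values {3, …, 5}.
Constraint 18 requires all 4 of them to be distinct, but only 3 values are available — impossible by the pigeonhole principle.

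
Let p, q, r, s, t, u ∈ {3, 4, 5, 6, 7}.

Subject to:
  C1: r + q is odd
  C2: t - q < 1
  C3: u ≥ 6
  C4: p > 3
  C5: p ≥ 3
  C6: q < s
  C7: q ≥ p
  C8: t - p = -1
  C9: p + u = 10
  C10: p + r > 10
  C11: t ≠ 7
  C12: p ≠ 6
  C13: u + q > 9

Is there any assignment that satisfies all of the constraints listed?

The assignment p = 4, q = 4, r = 7, s = 7, t = 3, u = 6 works:
  constraint 2 holds since t - q = -1.
  constraint 8 holds since t - p = -1.
  constraint 9 holds since p + u = 10.
The rest check out directly.

Satisfiable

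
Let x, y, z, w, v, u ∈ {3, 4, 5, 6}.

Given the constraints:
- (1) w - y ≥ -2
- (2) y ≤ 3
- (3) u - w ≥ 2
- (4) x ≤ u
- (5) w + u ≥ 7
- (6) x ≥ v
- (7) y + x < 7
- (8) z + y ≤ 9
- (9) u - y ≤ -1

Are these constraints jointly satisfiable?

Constraints 1, 3, and 9 give y − u ≥ 1, u − w ≥ 2, w − y ≥ -2.
Adding all 3 inequalities: the left sides telescope to 0, and the right sides sum to 1 + 2 + (-2) = 1. So 0 ≥ 1, which is false.

Unsatisfiable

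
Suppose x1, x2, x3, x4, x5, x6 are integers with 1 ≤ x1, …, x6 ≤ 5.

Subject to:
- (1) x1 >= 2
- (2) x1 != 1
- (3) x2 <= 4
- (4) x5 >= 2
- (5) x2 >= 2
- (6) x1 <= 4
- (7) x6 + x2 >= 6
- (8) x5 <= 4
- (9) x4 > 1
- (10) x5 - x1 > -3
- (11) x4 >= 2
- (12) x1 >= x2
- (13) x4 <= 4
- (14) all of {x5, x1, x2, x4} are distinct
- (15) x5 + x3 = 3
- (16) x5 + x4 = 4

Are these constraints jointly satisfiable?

Unsatisfiable

Constraints 1, 3, 4, 5, 6, 8, 11, and 13 confine each of x5, x1, x2, x4 to the 3 values {2, …, 4}.
Constraint 14 requires all 4 of them to be distinct, but only 3 values are available — impossible by the pigeonhole principle.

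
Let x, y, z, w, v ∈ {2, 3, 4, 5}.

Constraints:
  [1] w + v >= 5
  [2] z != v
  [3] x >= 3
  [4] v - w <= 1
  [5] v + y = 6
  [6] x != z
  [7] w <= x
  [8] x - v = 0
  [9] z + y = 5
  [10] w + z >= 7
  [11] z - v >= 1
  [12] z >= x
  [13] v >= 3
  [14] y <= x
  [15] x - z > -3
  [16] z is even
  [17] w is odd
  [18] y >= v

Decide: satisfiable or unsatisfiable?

Unsatisfiable

From constraints 3 and 12: z ≥ x ≥ 3. From constraints 13 and 18: y ≥ v ≥ 3. Hence z + y ≥ 6. But constraint 9 requires z + y = 5, and 5 < 6. Contradiction.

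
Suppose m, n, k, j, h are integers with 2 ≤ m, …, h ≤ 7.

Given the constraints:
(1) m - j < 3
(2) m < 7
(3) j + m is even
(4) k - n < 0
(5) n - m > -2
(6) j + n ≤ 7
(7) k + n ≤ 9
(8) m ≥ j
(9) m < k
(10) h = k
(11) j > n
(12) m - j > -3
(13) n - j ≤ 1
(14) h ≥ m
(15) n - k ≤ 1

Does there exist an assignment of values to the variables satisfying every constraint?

Unsatisfiable

Constraints 4, 8, 9, and 11 give k < n, n < j, j ≤ m, m < k. Chaining: k < n < j ≤ m < k, which forces k < k — impossible.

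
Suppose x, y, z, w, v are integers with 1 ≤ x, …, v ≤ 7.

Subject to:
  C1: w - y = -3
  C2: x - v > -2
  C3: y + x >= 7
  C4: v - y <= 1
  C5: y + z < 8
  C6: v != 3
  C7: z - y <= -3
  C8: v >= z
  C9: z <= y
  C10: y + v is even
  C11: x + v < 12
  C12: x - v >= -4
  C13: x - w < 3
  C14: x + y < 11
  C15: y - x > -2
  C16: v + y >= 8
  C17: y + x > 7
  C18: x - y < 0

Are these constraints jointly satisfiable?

Satisfiable

Take x = 4, y = 5, z = 2, w = 2, v = 5. Then constraint 1: w - y = -3; constraint 2: x - v = -1, and every other listed constraint is also met.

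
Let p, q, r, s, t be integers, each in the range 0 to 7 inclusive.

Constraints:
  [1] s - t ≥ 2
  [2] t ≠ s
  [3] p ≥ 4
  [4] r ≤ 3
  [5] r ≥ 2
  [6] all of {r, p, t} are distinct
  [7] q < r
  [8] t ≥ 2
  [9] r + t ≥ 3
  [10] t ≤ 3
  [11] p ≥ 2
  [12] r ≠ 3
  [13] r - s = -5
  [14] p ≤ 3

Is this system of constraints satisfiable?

Unsatisfiable

Constraints 4, 5, 8, 10, 11, and 14 confine each of r, p, t to the 2 values {2, 3}.
Constraint 6 requires all 3 of them to be distinct, but only 2 values are available — impossible by the pigeonhole principle.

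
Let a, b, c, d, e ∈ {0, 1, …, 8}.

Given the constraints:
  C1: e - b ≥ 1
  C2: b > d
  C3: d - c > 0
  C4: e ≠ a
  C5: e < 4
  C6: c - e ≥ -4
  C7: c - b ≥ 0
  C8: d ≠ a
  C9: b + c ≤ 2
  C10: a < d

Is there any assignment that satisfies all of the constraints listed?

Unsatisfiable

Constraints 2, 3, and 7 give c < d, d < b, b ≤ c. Chaining: c < d < b ≤ c, which forces c < c — impossible.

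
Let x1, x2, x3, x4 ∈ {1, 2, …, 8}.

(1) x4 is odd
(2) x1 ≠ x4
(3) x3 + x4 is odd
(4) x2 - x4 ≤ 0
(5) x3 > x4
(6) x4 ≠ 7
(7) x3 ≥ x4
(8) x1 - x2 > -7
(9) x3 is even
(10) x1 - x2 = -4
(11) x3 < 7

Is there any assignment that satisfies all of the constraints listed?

Setting (x1, x2, x3, x4) = (1, 5, 6, 5) satisfies everything: constraint 4: x2 - x4 = 0; constraint 8: x1 - x2 = -4, and the others follow.

Satisfiable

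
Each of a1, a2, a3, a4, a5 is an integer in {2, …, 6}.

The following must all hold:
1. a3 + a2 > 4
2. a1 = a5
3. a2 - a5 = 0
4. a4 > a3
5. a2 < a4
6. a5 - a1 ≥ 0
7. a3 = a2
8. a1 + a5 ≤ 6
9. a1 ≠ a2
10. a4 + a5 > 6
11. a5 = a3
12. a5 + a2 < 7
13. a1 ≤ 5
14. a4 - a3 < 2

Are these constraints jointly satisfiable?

From constraints 2, 7, and 11, a1 = a5 = a3 = a2, so a1 = a2. But constraint 9 says a1 ≠ a2. Contradiction.

Unsatisfiable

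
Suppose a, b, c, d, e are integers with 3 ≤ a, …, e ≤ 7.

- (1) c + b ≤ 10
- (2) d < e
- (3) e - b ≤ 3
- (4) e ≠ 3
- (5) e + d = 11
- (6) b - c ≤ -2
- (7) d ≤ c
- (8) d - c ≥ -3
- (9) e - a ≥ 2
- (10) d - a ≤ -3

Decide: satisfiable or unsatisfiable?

Unsatisfiable

Constraints 3, 6, 8, 9, and 10 give a − d ≥ 3, d − c ≥ -3, c − b ≥ 2, b − e ≥ -3, e − a ≥ 2.
Adding all 5 inequalities: the left sides telescope to 0, and the right sides sum to 3 + (-3) + 2 + (-3) + 2 = 1. So 0 ≥ 1, which is false.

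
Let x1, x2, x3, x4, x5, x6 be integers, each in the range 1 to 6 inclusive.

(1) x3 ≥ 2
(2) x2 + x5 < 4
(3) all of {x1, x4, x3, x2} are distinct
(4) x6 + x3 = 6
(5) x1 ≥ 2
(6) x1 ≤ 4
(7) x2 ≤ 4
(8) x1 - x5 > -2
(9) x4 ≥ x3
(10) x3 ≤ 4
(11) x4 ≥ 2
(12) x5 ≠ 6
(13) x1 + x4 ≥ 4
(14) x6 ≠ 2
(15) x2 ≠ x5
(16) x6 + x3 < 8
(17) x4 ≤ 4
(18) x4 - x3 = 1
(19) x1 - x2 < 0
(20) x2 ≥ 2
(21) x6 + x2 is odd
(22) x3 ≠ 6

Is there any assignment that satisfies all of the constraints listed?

Constraints 1, 5, 6, 7, 10, 11, 17, and 20 confine each of x1, x4, x3, x2 to the 3 values {2, …, 4}.
Constraint 3 requires all 4 of them to be distinct, but only 3 values are available — impossible by the pigeonhole principle.

Unsatisfiable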